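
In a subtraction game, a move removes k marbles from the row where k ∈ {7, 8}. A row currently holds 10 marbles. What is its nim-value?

1

Build the Grundy sequence with g(k) = mex{g(k−s) : s ∈ {7, 8}, s ≤ k}:
k:     0  1  2  3  4  5  6  7  8  9 10
g(k):  0  0  0  0  0  0  0  1  1  1  1
So g(10) = 1.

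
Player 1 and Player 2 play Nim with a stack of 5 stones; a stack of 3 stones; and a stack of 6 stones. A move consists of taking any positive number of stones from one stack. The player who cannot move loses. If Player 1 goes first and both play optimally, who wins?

Nim-sum: 5 ^ 3 ^ 6 = 0.
The nim-sum is 0, so this is a P-position: the player to move is in a losing position under optimal play; Player 1 is about to move from it and so loses — Player 2 wins.

Player 2 wins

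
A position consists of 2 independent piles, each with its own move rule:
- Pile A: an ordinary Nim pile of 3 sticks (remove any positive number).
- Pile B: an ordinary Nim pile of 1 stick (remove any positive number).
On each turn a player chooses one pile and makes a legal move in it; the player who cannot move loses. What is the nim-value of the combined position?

Pile A is a plain Nim pile of size 3, so its Grundy value is 3.
Pile B is a plain Nim pile of size 1, so its Grundy value is 1.
By the Sprague-Grundy theorem, the Grundy value of a sum of independent games is the XOR of the component values.
Combined value = 3 XOR 1 = 2.

2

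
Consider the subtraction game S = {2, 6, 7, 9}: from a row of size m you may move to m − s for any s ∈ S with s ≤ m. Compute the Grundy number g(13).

2

Grundy values for subtraction set {2, 6, 7, 9}:
k:     0  1  2  3  4  5  6  7  8  9 10 11 12 13
g(k):  0  0  1  1  0  0  1  1  2  2  3  3  2  2
So g(13) = 2.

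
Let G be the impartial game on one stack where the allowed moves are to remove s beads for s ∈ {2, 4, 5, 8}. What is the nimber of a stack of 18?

1

Grundy values for subtraction set {2, 4, 5, 8}:
k:     0  1  2  3  4  5  6  7  8  9 10 11 12 13 14 15 16 17 18
g(k):  0  0  1  1  2  2  3  0  4  1  0  2  1  0  2  1  0  2  1
So g(18) = 1.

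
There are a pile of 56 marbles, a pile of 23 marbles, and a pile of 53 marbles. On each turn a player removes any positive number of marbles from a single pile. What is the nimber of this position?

26

Compute the nim-sum pairwise:
56 ^ 23 = 47
47 ^ 53 = 26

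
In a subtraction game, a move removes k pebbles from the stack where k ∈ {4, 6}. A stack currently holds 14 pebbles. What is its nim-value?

1

Compute g(0), g(1), … for moves {4, 6}:
g(0) = mex{} = 0
g(1) = mex{} = 0
g(2) = mex{} = 0
g(3) = mex{} = 0
g(4) = mex{0} = 1
g(5) = mex{0} = 1
g(6) = mex{0} = 1
g(7) = mex{0} = 1
g(8) = mex{0,1} = 2
g(9) = mex{0,1} = 2
g(10) = mex{1} = 0
g(11) = mex{1} = 0
g(12) = mex{1,2} = 0
g(13) = mex{1,2} = 0
g(14) = mex{0,2} = 1
So g(14) = 1.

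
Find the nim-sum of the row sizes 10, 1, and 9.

2

Compute the nim-sum pairwise:
10 ^ 1 = 11
11 ^ 9 = 2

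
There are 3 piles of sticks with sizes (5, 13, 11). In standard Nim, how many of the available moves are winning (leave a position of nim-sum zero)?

1

In binary:
  0101  (5)
  1101  (13)
  1011  (11)
  ----
  0011  (3)
The overall nim-sum is X = 3. A pile of size p has a winning move iff p XOR X < p (reduce it to p XOR X).
  5: 5 XOR 3 = 6 ≥ 5 — no move.
  13: 13 XOR 3 = 14 ≥ 13 — no move.
  11: 11 XOR 3 = 8 < 11 — winning move (to 8).
That gives 1 winning move.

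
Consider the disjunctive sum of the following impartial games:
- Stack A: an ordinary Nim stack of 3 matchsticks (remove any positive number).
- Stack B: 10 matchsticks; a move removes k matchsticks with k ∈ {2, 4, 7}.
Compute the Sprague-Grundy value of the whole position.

1

Stack A is a plain Nim stack of size 3, so its Grundy value is 3.
Grundy values for stack B (subtraction set {2, 4, 7}):
k:     0  1  2  3  4  5  6  7  8  9 10
g(k):  0  0  1  1  2  2  0  3  1  0  2
So g(10) = 2.
By the Sprague-Grundy theorem, the Grundy value of a sum of independent games is the XOR of the component values.
Combined value = 3 XOR 2 = 1.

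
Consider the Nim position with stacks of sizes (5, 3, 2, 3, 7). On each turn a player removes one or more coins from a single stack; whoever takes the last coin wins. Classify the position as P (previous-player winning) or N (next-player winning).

Compute the nim-sum pairwise:
5 ^ 3 = 6
6 ^ 2 = 4
4 ^ 3 = 7
7 ^ 7 = 0
The nim-sum is 0, so this is a P-position: the player to move is in a losing position under optimal play.

P-position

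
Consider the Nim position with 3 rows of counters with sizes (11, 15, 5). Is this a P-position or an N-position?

Nim-sum: 11 XOR 15 XOR 5 = 1.
The nim-sum is 1 ≠ 0, so this is an N-position: the player to move can win.

N-position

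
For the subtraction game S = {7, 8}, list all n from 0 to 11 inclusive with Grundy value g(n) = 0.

0, 1, 2, 3, 4, 5, 6

Grundy values for subtraction set {7, 8}:
k:     0  1  2  3  4  5  6  7  8  9 10 11
g(k):  0  0  0  0  0  0  0  1  1  1  1  1
The P-positions (g = 0) in 0..11 are 0, 1, 2, 3, 4, 5, 6.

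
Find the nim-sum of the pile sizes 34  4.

38

Nim-sum: 34 XOR 4 = 38.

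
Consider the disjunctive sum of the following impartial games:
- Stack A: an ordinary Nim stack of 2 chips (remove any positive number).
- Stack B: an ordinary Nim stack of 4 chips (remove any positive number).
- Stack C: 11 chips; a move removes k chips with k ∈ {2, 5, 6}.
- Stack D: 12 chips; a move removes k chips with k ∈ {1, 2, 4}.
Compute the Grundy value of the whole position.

Stack A is a plain Nim stack of size 2, so its Grundy value is 2.
Stack B is a plain Nim stack of size 4, so its Grundy value is 4.
For stack C, compute g(0), g(1), … with moves {2, 5, 6}:
g(0) = mex{} = 0
g(1) = mex{} = 0
g(2) = mex{0} = 1
g(3) = mex{0} = 1
g(4) = mex{1} = 0
g(5) = mex{0,1} = 2
g(6) = mex{0} = 1
g(7) = mex{0,1,2} = 3
g(8) = mex{1} = 0
g(9) = mex{0,1,3} = 2
g(10) = mex{0,2} = 1
g(11) = mex{1,2} = 0
So g(11) = 0.
For stack D, compute g(0), g(1), … with moves {1, 2, 4}:
k:     0  1  2  3  4  5  6  7  8  9 10 11 12
g(k):  0  1  2  0  1  2  0  1  2  0  1  2  0
So g(12) = 0.
The value of a disjunctive sum is the nim-sum of the parts.
Combined value = 2 ⊕ 4 ⊕ 0 ⊕ 0 = 6.

6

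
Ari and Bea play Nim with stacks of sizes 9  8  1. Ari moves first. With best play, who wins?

Bea wins

Nim-sum: 9 ^ 8 ^ 1 = 0.
The nim-sum is 0, so this is a P-position: the player to move is in a losing position under optimal play; Ari is about to move from it and so loses — Bea wins.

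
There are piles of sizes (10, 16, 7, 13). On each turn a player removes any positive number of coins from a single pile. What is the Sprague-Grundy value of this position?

16

Nim-sum: 10 ^ 16 ^ 7 ^ 13 = 16.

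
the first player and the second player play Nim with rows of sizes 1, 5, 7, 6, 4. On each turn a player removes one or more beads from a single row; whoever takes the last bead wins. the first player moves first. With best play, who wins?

the first player wins

Compute the nim-sum pairwise:
1 ^ 5 = 4
4 ^ 7 = 3
3 ^ 6 = 5
5 ^ 4 = 1
The nim-sum is 1 ≠ 0, so this is an N-position: the player to move can win; the first player has a winning move.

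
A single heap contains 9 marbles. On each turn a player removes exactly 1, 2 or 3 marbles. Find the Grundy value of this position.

1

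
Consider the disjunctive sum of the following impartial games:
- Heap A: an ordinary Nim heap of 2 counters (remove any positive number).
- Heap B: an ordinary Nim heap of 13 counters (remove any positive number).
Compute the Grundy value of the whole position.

Heap A is a plain Nim heap of size 2, so its Grundy value is 2.
Heap B is a plain Nim heap of size 13, so its Grundy value is 13.
The value of a disjunctive sum is the nim-sum of the parts.
Combined value = 2 XOR 13 = 15.

15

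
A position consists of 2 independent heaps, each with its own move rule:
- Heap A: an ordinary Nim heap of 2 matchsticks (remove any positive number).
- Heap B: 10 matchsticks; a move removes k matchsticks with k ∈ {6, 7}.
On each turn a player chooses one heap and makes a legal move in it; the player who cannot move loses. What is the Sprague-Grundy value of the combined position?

3

Heap A is a plain Nim heap of size 2, so its Grundy value is 2.
Grundy values for heap B (subtraction set {6, 7}):
k:     0  1  2  3  4  5  6  7  8  9 10
g(k):  0  0  0  0  0  0  1  1  1  1  1
So g(10) = 1.
The value of a disjunctive sum is the nim-sum of the parts.
Combined value = 2 ⊕ 1 = 3.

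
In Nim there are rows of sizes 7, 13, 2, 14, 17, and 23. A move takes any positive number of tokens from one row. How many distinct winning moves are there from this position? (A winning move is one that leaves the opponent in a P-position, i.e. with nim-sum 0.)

0

Nim-sum: 7 ⊕ 13 ⊕ 2 ⊕ 14 ⊕ 17 ⊕ 23 = 0.
The nim-sum is already 0, so every move leaves a nonzero nim-sum — there are no winning moves.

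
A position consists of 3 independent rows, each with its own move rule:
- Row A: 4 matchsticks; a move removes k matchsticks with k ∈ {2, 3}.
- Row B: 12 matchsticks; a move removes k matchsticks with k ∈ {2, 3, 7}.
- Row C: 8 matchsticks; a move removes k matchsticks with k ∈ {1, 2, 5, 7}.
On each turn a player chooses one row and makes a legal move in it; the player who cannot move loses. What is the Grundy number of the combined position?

1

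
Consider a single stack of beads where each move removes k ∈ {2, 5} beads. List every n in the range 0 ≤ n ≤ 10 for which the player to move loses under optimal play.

0, 1, 4, 7, 8

Compute g(0), g(1), … for moves {2, 5}:
k:     0  1  2  3  4  5  6  7  8  9 10
g(k):  0  0  1  1  0  2  1  0  0  1  1
The P-positions (g = 0) in 0..10 are 0, 1, 4, 7, 8.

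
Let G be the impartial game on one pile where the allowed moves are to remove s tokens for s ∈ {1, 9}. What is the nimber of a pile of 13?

1

Compute g(0), g(1), … for moves {1, 9}:
k:     0  1  2  3  4  5  6  7  8  9 10 11 12 13
g(k):  0  1  0  1  0  1  0  1  0  1  0  1  0  1
So g(13) = 1.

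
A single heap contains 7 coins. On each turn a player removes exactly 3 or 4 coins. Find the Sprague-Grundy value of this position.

Compute g(0), g(1), … for moves {3, 4}:
k:     0  1  2  3  4  5  6  7
g(k):  0  0  0  1  1  1  2  0
So g(7) = 0.

0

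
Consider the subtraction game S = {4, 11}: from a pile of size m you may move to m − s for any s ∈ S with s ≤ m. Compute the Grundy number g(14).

Compute g(0), g(1), … for moves {4, 11}:
k:     0  1  2  3  4  5  6  7  8  9 10 11 12 13 14
g(k):  0  0  0  0  1  1  1  1  0  0  0  2  1  1  1
So g(14) = 1.

1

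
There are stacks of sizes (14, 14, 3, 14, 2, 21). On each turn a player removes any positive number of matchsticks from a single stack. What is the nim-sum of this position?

Write each in binary and XOR column by column:
  01110  (14)
  01110  (14)
  00011  (3)
  01110  (14)
  00010  (2)
  10101  (21)
  -----
  11010  (26)

26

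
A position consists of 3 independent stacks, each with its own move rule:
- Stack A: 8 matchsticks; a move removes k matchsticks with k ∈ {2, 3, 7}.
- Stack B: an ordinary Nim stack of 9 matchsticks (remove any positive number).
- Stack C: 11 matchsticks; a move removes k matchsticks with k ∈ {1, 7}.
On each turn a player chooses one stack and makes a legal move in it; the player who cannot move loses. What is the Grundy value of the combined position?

9

Build the Grundy sequence for stack A with g(k) = mex{g(k−s) : s ∈ {2, 3, 7}, s ≤ k}:
g(0) = mex{} = 0
g(1) = mex{} = 0
g(2) = mex{0} = 1
g(3) = mex{0} = 1
g(4) = mex{0,1} = 2
g(5) = mex{1} = 0
g(6) = mex{1,2} = 0
g(7) = mex{0,2} = 1
g(8) = mex{0} = 1
So g(8) = 1.
Stack B is a plain Nim stack of size 9, so its Grundy value is 9.
For stack C, compute g(0), g(1), … with moves {1, 7}:
k:     0  1  2  3  4  5  6  7  8  9 10 11
g(k):  0  1  0  1  0  1  0  1  0  1  0  1
So g(11) = 1.
The value of a disjunctive sum is the nim-sum of the parts.
Combined value = 1 XOR 9 XOR 1 = 9.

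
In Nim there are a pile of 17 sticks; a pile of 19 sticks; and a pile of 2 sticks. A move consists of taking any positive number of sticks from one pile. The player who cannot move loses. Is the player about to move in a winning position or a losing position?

Write each in binary and XOR column by column:
  10001  (17)
  10011  (19)
  00010  (2)
  -----
  00000  (0)
The nim-sum is 0, so this is a P-position: the player to move is in a losing position under optimal play.

Losing position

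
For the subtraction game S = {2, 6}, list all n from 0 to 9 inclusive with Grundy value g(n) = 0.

0, 1, 4, 5, 8, 9

Grundy values for subtraction set {2, 6}:
k:     0  1  2  3  4  5  6  7  8  9
g(k):  0  0  1  1  0  0  1  1  0  0
The P-positions (g = 0) in 0..9 are 0, 1, 4, 5, 8, 9.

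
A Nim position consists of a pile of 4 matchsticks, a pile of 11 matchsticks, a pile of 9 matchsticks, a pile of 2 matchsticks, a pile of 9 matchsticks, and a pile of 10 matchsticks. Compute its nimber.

Nim-sum: 4 ^ 11 ^ 9 ^ 2 ^ 9 ^ 10 = 7.

7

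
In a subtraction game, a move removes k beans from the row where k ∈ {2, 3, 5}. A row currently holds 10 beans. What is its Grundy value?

1

Build the Grundy sequence with g(k) = mex{g(k−s) : s ∈ {2, 3, 5}, s ≤ k}:
g(0) = mex{} = 0
g(1) = mex{} = 0
g(2) = mex{0} = 1
g(3) = mex{0} = 1
g(4) = mex{0,1} = 2
g(5) = mex{0,1} = 2
g(6) = mex{0,1,2} = 3
g(7) = mex{1,2} = 0
g(8) = mex{1,2,3} = 0
g(9) = mex{0,2,3} = 1
g(10) = mex{0,2} = 1
So g(10) = 1.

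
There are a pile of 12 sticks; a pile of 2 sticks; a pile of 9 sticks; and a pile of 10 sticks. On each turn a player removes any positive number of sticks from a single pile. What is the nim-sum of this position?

13

Bitwise XOR of the heap sizes:
  1100  (12)
  0010  (2)
  1001  (9)
  1010  (10)
  ----
  1101  (13)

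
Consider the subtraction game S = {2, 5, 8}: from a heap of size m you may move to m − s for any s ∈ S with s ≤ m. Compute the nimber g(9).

1

Compute g(0), g(1), … for moves {2, 5, 8}:
k:     0  1  2  3  4  5  6  7  8  9
g(k):  0  0  1  1  0  2  1  0  2  1
So g(9) = 1.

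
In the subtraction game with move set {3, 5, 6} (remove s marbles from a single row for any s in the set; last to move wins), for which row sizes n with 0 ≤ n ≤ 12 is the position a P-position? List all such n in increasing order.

0, 1, 2, 9, 10, 11

Build the Grundy sequence with g(k) = mex{g(k−s) : s ∈ {3, 5, 6}, s ≤ k}:
k:     0  1  2  3  4  5  6  7  8  9 10 11 12
g(k):  0  0  0  1  1  1  2  2  2  0  0  0  1
The P-positions (g = 0) in 0..12 are 0, 1, 2, 9, 10, 11.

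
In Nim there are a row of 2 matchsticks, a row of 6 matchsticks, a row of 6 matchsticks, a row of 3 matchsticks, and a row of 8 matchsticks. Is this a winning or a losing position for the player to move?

Winning position

Compute the nim-sum pairwise:
2 ⊕ 6 = 4
4 ⊕ 6 = 2
2 ⊕ 3 = 1
1 ⊕ 8 = 9
The nim-sum is 9 ≠ 0, so this is an N-position: the player to move can win.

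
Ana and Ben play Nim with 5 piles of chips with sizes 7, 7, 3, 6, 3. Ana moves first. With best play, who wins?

Compute the nim-sum pairwise:
7 ⊕ 7 = 0
0 ⊕ 3 = 3
3 ⊕ 6 = 5
5 ⊕ 3 = 6
The nim-sum is 6 ≠ 0, so this is an N-position: the player to move can win; Ana has a winning move.

Ana wins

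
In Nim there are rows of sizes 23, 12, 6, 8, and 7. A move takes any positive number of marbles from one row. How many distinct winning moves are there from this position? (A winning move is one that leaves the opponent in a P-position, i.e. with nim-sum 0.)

Nim-sum: 23 XOR 12 XOR 6 XOR 8 XOR 7 = 18.
The overall nim-sum is X = 18. A row of size p has a winning move iff p XOR X < p (reduce it to p XOR X).
  23: 23 XOR 18 = 5 < 23 — winning move (to 5).
  12: 12 XOR 18 = 30 ≥ 12 — no move.
  6: 6 XOR 18 = 20 ≥ 6 — no move.
  8: 8 XOR 18 = 26 ≥ 8 — no move.
  7: 7 XOR 18 = 21 ≥ 7 — no move.
That gives 1 winning move.

1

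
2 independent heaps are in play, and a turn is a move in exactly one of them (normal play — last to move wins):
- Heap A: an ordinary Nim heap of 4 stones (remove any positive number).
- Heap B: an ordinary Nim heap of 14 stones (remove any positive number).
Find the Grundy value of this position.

Heap A is a plain Nim heap of size 4, so its Grundy value is 4.
Heap B is a plain Nim heap of size 14, so its Grundy value is 14.
By the Sprague-Grundy theorem, the Grundy value of a sum of independent games is the XOR of the component values.
Combined value = 4 ⊕ 14 = 10.

10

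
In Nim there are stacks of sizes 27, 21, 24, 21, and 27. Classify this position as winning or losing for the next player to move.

Compute the nim-sum pairwise:
27 ^ 21 = 14
14 ^ 24 = 22
22 ^ 21 = 3
3 ^ 27 = 24
The nim-sum is 24 ≠ 0, so this is an N-position: the player to move can win.

Winning position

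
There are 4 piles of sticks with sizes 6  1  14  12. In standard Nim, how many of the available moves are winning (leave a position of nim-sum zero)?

Nim-sum: 6 XOR 1 XOR 14 XOR 12 = 5.
The overall nim-sum is X = 5. A pile of size p has a winning move iff p XOR X < p (reduce it to p XOR X).
  6: 6 XOR 5 = 3 < 6 — winning move (to 3).
  1: 1 XOR 5 = 4 ≥ 1 — no move.
  14: 14 XOR 5 = 11 < 14 — winning move (to 11).
  12: 12 XOR 5 = 9 < 12 — winning move (to 9).
That gives 3 winning moves.

3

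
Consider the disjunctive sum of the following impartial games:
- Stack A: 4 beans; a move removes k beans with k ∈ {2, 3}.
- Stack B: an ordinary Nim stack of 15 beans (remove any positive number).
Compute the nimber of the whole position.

13

Grundy values for stack A (subtraction set {2, 3}):
k:     0  1  2  3  4
g(k):  0  0  1  1  2
So g(4) = 2.
Stack B is a plain Nim stack of size 15, so its Grundy value is 15.
By the Sprague-Grundy theorem, the Grundy value of a sum of independent games is the XOR of the component values.
Combined value = 2 ⊕ 15 = 13.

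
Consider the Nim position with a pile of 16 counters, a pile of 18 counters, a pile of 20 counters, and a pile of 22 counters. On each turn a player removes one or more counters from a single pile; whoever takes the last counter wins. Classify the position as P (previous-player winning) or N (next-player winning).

P-position

Compute the nim-sum pairwise:
16 ^ 18 = 2
2 ^ 20 = 22
22 ^ 22 = 0
The nim-sum is 0, so this is a P-position: the player to move is in a losing position under optimal play.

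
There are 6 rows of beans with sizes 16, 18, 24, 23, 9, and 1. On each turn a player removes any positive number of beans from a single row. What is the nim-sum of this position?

5

Write each in binary and XOR column by column:
  10000  (16)
  10010  (18)
  11000  (24)
  10111  (23)
  01001  (9)
  00001  (1)
  -----
  00101  (5)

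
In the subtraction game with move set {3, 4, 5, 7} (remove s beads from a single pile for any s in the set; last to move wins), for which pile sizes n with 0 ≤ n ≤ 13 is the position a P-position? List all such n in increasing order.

0, 1, 2, 10, 11, 12

Grundy values for subtraction set {3, 4, 5, 7}:
k:     0  1  2  3  4  5  6  7  8  9 10 11 12 13
g(k):  0  0  0  1  1  1  2  2  2  3  0  0  0  1
The P-positions (g = 0) in 0..13 are 0, 1, 2, 10, 11, 12.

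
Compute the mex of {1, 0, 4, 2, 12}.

3

The values 0, 1, 2 are all present; 3 is the first non-negative integer missing from the set.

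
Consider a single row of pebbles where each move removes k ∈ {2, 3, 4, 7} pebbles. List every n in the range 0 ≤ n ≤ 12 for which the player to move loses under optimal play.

0, 1, 6, 11, 12

Grundy values for subtraction set {2, 3, 4, 7}:
g(0) = mex{} = 0
g(1) = mex{} = 0
g(2) = mex{0} = 1
g(3) = mex{0} = 1
g(4) = mex{0,1} = 2
g(5) = mex{0,1} = 2
g(6) = mex{1,2} = 0
g(7) = mex{0,1,2} = 3
g(8) = mex{0,2} = 1
g(9) = mex{0,1,2,3} = 4
g(10) = mex{0,1,3} = 2
g(11) = mex{1,2,3,4} = 0
g(12) = mex{1,2,4} = 0
The P-positions (g = 0) in 0..12 are 0, 1, 6, 11, 12.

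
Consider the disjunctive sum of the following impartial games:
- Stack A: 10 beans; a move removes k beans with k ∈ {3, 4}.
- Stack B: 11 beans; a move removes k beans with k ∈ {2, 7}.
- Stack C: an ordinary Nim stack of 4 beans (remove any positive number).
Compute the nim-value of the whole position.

Build the Grundy sequence for stack A with g(k) = mex{g(k−s) : s ∈ {3, 4}, s ≤ k}:
g(0) = mex{} = 0
g(1) = mex{} = 0
g(2) = mex{} = 0
g(3) = mex{0} = 1
g(4) = mex{0} = 1
g(5) = mex{0} = 1
g(6) = mex{0,1} = 2
g(7) = mex{1} = 0
g(8) = mex{1} = 0
g(9) = mex{1,2} = 0
g(10) = mex{0,2} = 1
So g(10) = 1.
Build the Grundy sequence for stack B with g(k) = mex{g(k−s) : s ∈ {2, 7}, s ≤ k}:
g(0) = mex{} = 0
g(1) = mex{} = 0
g(2) = mex{0} = 1
g(3) = mex{0} = 1
g(4) = mex{1} = 0
g(5) = mex{1} = 0
g(6) = mex{0} = 1
g(7) = mex{0} = 1
g(8) = mex{0,1} = 2
g(9) = mex{1} = 0
g(10) = mex{1,2} = 0
g(11) = mex{0} = 1
So g(11) = 1.
Stack C is a plain Nim stack of size 4, so its Grundy value is 4.
By the Sprague-Grundy theorem, the Grundy value of a sum of independent games is the XOR of the component values.
Combined value = 1 XOR 1 XOR 4 = 4.

4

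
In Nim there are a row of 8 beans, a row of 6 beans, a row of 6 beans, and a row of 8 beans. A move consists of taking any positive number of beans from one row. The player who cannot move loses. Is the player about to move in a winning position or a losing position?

Losing position

Compute the nim-sum pairwise:
8 ⊕ 6 = 14
14 ⊕ 6 = 8
8 ⊕ 8 = 0
The nim-sum is 0, so this is a P-position: the player to move is in a losing position under optimal play.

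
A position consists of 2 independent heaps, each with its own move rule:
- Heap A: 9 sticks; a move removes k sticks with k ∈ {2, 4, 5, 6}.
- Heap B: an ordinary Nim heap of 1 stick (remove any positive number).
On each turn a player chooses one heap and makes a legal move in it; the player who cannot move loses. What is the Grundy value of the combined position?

Build the Grundy sequence for heap A with g(k) = mex{g(k−s) : s ∈ {2, 4, 5, 6}, s ≤ k}:
g(0) = mex{} = 0
g(1) = mex{} = 0
g(2) = mex{0} = 1
g(3) = mex{0} = 1
g(4) = mex{0,1} = 2
g(5) = mex{0,1} = 2
g(6) = mex{0,1,2} = 3
g(7) = mex{0,1,2} = 3
g(8) = mex{1,2,3} = 0
g(9) = mex{1,2,3} = 0
So g(9) = 0.
Heap B is a plain Nim heap of size 1, so its Grundy value is 1.
By the Sprague-Grundy theorem, the Grundy value of a sum of independent games is the XOR of the component values.
Combined value = 0 XOR 1 = 1.

1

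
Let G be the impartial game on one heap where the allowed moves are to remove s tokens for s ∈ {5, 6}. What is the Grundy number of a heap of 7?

1

Build the Grundy sequence with g(k) = mex{g(k−s) : s ∈ {5, 6}, s ≤ k}:
g(0) = mex{} = 0
g(1) = mex{} = 0
g(2) = mex{} = 0
g(3) = mex{} = 0
g(4) = mex{} = 0
g(5) = mex{0} = 1
g(6) = mex{0} = 1
g(7) = mex{0} = 1
So g(7) = 1.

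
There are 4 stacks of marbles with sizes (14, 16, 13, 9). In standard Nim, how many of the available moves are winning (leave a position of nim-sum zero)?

1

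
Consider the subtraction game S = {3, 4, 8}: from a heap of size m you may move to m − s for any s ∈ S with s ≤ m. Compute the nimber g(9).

3

Build the Grundy sequence with g(k) = mex{g(k−s) : s ∈ {3, 4, 8}, s ≤ k}:
g(0) = mex{} = 0
g(1) = mex{} = 0
g(2) = mex{} = 0
g(3) = mex{0} = 1
g(4) = mex{0} = 1
g(5) = mex{0} = 1
g(6) = mex{0,1} = 2
g(7) = mex{1} = 0
g(8) = mex{0,1} = 2
g(9) = mex{0,1,2} = 3
So g(9) = 3.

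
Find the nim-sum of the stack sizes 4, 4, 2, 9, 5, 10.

Compute the nim-sum pairwise:
4 ⊕ 4 = 0
0 ⊕ 2 = 2
2 ⊕ 9 = 11
11 ⊕ 5 = 14
14 ⊕ 10 = 4

4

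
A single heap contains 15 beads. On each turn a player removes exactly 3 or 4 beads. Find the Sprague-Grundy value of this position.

0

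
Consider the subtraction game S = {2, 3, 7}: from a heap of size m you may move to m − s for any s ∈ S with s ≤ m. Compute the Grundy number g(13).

1

Build the Grundy sequence with g(k) = mex{g(k−s) : s ∈ {2, 3, 7}, s ≤ k}:
k:     0  1  2  3  4  5  6  7  8  9 10 11 12 13
g(k):  0  0  1  1  2  0  0  1  1  2  0  0  1  1
So g(13) = 1.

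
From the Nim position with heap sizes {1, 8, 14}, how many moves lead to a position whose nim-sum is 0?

Compute the nim-sum pairwise:
1 XOR 8 = 9
9 XOR 14 = 7
The overall nim-sum is X = 7. A heap of size p has a winning move iff p XOR X < p (reduce it to p XOR X).
  1: 1 XOR 7 = 6 ≥ 1 — no move.
  8: 8 XOR 7 = 15 ≥ 8 — no move.
  14: 14 XOR 7 = 9 < 14 — winning move (to 9).
That gives 1 winning move.

1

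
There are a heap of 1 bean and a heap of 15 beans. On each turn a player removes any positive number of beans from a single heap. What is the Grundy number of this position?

Nim-sum: 1 XOR 15 = 14.

14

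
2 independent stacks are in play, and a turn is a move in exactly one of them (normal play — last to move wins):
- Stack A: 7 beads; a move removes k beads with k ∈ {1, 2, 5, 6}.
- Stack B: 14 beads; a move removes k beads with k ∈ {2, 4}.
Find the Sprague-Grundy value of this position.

1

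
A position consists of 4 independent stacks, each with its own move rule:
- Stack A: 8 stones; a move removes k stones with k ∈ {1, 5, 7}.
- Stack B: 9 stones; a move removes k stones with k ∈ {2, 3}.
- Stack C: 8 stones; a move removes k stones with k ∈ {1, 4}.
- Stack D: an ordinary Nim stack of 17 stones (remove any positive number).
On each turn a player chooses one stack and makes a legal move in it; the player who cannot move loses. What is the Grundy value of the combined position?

18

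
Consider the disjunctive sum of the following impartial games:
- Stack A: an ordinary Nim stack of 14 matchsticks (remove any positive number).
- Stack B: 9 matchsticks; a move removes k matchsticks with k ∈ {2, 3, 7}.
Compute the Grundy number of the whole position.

Stack A is a plain Nim stack of size 14, so its Grundy value is 14.
Build the Grundy sequence for stack B with g(k) = mex{g(k−s) : s ∈ {2, 3, 7}, s ≤ k}:
k:     0  1  2  3  4  5  6  7  8  9
g(k):  0  0  1  1  2  0  0  1  1  2
So g(9) = 2.
The value of a disjunctive sum is the nim-sum of the parts.
Combined value = 14 XOR 2 = 12.

12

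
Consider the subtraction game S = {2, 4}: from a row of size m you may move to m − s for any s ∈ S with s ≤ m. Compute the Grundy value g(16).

2

Grundy values for subtraction set {2, 4}:
k:     0  1  2  3  4  5  6  7  8  9 10 11 12 13 14 15 16
g(k):  0  0  1  1  2  2  0  0  1  1  2  2  0  0  1  1  2
So g(16) = 2.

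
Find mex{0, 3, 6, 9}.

1

0 is in the set but 1 is not, so the mex is 1.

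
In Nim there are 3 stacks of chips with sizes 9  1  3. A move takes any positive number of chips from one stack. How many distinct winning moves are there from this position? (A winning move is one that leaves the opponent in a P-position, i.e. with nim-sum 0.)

Compute the nim-sum pairwise:
9 ⊕ 1 = 8
8 ⊕ 3 = 11
The overall nim-sum is X = 11. A stack of size p has a winning move iff p XOR X < p (reduce it to p XOR X).
  9: 9 XOR 11 = 2 < 9 — winning move (to 2).
  1: 1 XOR 11 = 10 ≥ 1 — no move.
  3: 3 XOR 11 = 8 ≥ 3 — no move.
That gives 1 winning move.

1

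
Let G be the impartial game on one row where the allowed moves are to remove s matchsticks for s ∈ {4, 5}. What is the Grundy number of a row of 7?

Grundy values for subtraction set {4, 5}:
g(0) = mex{} = 0
g(1) = mex{} = 0
g(2) = mex{} = 0
g(3) = mex{} = 0
g(4) = mex{0} = 1
g(5) = mex{0} = 1
g(6) = mex{0} = 1
g(7) = mex{0} = 1
So g(7) = 1.

1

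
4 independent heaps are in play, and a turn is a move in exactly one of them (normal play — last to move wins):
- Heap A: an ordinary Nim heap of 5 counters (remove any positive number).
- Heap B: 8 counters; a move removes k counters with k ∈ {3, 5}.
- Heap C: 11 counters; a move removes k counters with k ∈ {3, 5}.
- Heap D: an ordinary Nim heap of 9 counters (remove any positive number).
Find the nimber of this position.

13

Heap A is a plain Nim heap of size 5, so its Grundy value is 5.
Build the Grundy sequence for heap B with g(k) = mex{g(k−s) : s ∈ {3, 5}, s ≤ k}:
g(0) = mex{} = 0
g(1) = mex{} = 0
g(2) = mex{} = 0
g(3) = mex{0} = 1
g(4) = mex{0} = 1
g(5) = mex{0} = 1
g(6) = mex{0,1} = 2
g(7) = mex{0,1} = 2
g(8) = mex{1} = 0
So g(8) = 0.
Build the Grundy sequence for heap C with g(k) = mex{g(k−s) : s ∈ {3, 5}, s ≤ k}:
g(0) = mex{} = 0
g(1) = mex{} = 0
g(2) = mex{} = 0
g(3) = mex{0} = 1
g(4) = mex{0} = 1
g(5) = mex{0} = 1
g(6) = mex{0,1} = 2
g(7) = mex{0,1} = 2
g(8) = mex{1} = 0
g(9) = mex{1,2} = 0
g(10) = mex{1,2} = 0
g(11) = mex{0,2} = 1
So g(11) = 1.
Heap D is a plain Nim heap of size 9, so its Grundy value is 9.
The value of a disjunctive sum is the nim-sum of the parts.
Combined value = 5 ⊕ 0 ⊕ 1 ⊕ 9 = 13.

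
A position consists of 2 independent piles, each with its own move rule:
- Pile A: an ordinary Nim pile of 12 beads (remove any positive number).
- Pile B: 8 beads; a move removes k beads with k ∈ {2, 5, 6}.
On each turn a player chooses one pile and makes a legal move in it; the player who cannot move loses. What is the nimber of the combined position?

Pile A is a plain Nim pile of size 12, so its Grundy value is 12.
Build the Grundy sequence for pile B with g(k) = mex{g(k−s) : s ∈ {2, 5, 6}, s ≤ k}:
g(0) = mex{} = 0
g(1) = mex{} = 0
g(2) = mex{0} = 1
g(3) = mex{0} = 1
g(4) = mex{1} = 0
g(5) = mex{0,1} = 2
g(6) = mex{0} = 1
g(7) = mex{0,1,2} = 3
g(8) = mex{1} = 0
So g(8) = 0.
By the Sprague-Grundy theorem, the Grundy value of a sum of independent games is the XOR of the component values.
Combined value = 12 ⊕ 0 = 12.

12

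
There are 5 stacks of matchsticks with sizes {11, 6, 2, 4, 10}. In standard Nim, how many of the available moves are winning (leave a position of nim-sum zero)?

1

Bitwise XOR of the heap sizes:
  1011  (11)
  0110  (6)
  0010  (2)
  0100  (4)
  1010  (10)
  ----
  0001  (1)
The overall nim-sum is X = 1. A stack of size p has a winning move iff p XOR X < p (reduce it to p XOR X).
  11: 11 XOR 1 = 10 < 11 — winning move (to 10).
  6: 6 XOR 1 = 7 ≥ 6 — no move.
  2: 2 XOR 1 = 3 ≥ 2 — no move.
  4: 4 XOR 1 = 5 ≥ 4 — no move.
  10: 10 XOR 1 = 11 ≥ 10 — no move.
That gives 1 winning move.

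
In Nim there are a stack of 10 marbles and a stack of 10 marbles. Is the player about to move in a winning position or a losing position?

Compute the nim-sum pairwise:
10 ^ 10 = 0
The nim-sum is 0, so this is a P-position: the player to move is in a losing position under optimal play.

Losing position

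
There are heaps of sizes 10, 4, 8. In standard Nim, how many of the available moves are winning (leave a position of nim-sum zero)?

1

Compute the nim-sum pairwise:
10 XOR 4 = 14
14 XOR 8 = 6
The overall nim-sum is X = 6. A heap of size p has a winning move iff p XOR X < p (reduce it to p XOR X).
  10: 10 XOR 6 = 12 ≥ 10 — no move.
  4: 4 XOR 6 = 2 < 4 — winning move (to 2).
  8: 8 XOR 6 = 14 ≥ 8 — no move.
That gives 1 winning move.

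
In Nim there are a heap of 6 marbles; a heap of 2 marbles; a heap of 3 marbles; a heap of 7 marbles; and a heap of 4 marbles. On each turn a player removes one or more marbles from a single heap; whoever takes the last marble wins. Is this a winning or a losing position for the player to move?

Nim-sum: 6 ^ 2 ^ 3 ^ 7 ^ 4 = 4.
The nim-sum is 4 ≠ 0, so this is an N-position: the player to move can win.

Winning position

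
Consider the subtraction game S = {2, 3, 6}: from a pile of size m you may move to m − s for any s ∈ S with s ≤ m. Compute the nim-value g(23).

0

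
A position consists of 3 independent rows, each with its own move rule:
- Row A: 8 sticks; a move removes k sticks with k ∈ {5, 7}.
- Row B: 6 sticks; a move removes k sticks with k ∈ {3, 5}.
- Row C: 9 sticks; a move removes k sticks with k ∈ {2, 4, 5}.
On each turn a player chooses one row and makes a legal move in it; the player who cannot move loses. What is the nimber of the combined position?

Build the Grundy sequence for row A with g(k) = mex{g(k−s) : s ∈ {5, 7}, s ≤ k}:
g(0) = mex{} = 0
g(1) = mex{} = 0
g(2) = mex{} = 0
g(3) = mex{} = 0
g(4) = mex{} = 0
g(5) = mex{0} = 1
g(6) = mex{0} = 1
g(7) = mex{0} = 1
g(8) = mex{0} = 1
So g(8) = 1.
Build the Grundy sequence for row B with g(k) = mex{g(k−s) : s ∈ {3, 5}, s ≤ k}:
g(0) = mex{} = 0
g(1) = mex{} = 0
g(2) = mex{} = 0
g(3) = mex{0} = 1
g(4) = mex{0} = 1
g(5) = mex{0} = 1
g(6) = mex{0,1} = 2
So g(6) = 2.
For row C, compute g(0), g(1), … with moves {2, 4, 5}:
g(0) = mex{} = 0
g(1) = mex{} = 0
g(2) = mex{0} = 1
g(3) = mex{0} = 1
g(4) = mex{0,1} = 2
g(5) = mex{0,1} = 2
g(6) = mex{0,1,2} = 3
g(7) = mex{1,2} = 0
g(8) = mex{1,2,3} = 0
g(9) = mex{0,2} = 1
So g(9) = 1.
The value of a disjunctive sum is the nim-sum of the parts.
Combined value = 1 ⊕ 2 ⊕ 1 = 2.

2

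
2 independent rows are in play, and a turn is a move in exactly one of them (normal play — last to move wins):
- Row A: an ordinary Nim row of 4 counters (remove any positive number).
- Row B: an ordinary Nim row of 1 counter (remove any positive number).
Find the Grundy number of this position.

Row A is a plain Nim row of size 4, so its Grundy value is 4.
Row B is a plain Nim row of size 1, so its Grundy value is 1.
The value of a disjunctive sum is the nim-sum of the parts.
Combined value = 4 ⊕ 1 = 5.

5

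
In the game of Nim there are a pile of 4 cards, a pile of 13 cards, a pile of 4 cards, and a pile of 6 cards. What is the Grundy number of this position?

11

Bitwise XOR of the heap sizes:
  0100  (4)
  1101  (13)
  0100  (4)
  0110  (6)
  ----
  1011  (11)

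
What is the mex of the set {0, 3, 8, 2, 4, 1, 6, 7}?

5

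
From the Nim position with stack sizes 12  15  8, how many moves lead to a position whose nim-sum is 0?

3

Nim-sum: 12 ⊕ 15 ⊕ 8 = 11.
The overall nim-sum is X = 11. A stack of size p has a winning move iff p XOR X < p (reduce it to p XOR X).
  12: 12 XOR 11 = 7 < 12 — winning move (to 7).
  15: 15 XOR 11 = 4 < 15 — winning move (to 4).
  8: 8 XOR 11 = 3 < 8 — winning move (to 3).
That gives 3 winning moves.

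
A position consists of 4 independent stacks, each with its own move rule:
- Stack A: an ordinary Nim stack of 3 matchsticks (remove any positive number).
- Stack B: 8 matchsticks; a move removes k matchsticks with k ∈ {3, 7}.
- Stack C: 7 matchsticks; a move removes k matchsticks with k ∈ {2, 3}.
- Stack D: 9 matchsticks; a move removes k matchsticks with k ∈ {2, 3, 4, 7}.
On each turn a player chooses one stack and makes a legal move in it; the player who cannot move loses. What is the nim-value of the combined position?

4

Stack A is a plain Nim stack of size 3, so its Grundy value is 3.
Grundy values for stack B (subtraction set {3, 7}):
k:     0  1  2  3  4  5  6  7  8
g(k):  0  0  0  1  1  1  0  2  2
So g(8) = 2.
Grundy values for stack C (subtraction set {2, 3}):
g(0) = mex{} = 0
g(1) = mex{} = 0
g(2) = mex{0} = 1
g(3) = mex{0} = 1
g(4) = mex{0,1} = 2
g(5) = mex{1} = 0
g(6) = mex{1,2} = 0
g(7) = mex{0,2} = 1
So g(7) = 1.
For stack D, compute g(0), g(1), … with moves {2, 3, 4, 7}:
g(0) = mex{} = 0
g(1) = mex{} = 0
g(2) = mex{0} = 1
g(3) = mex{0} = 1
g(4) = mex{0,1} = 2
g(5) = mex{0,1} = 2
g(6) = mex{1,2} = 0
g(7) = mex{0,1,2} = 3
g(8) = mex{0,2} = 1
g(9) = mex{0,1,2,3} = 4
So g(9) = 4.
The value of a disjunctive sum is the nim-sum of the parts.
Combined value = 3 ⊕ 2 ⊕ 1 ⊕ 4 = 4.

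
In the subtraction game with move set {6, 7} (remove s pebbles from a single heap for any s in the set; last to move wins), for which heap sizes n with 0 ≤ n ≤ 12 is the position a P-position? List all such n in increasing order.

0, 1, 2, 3, 4, 5

Compute g(0), g(1), … for moves {6, 7}:
g(0) = mex{} = 0
g(1) = mex{} = 0
g(2) = mex{} = 0
g(3) = mex{} = 0
g(4) = mex{} = 0
g(5) = mex{} = 0
g(6) = mex{0} = 1
g(7) = mex{0} = 1
g(8) = mex{0} = 1
g(9) = mex{0} = 1
g(10) = mex{0} = 1
g(11) = mex{0} = 1
g(12) = mex{0,1} = 2
The P-positions (g = 0) in 0..12 are 0, 1, 2, 3, 4, 5.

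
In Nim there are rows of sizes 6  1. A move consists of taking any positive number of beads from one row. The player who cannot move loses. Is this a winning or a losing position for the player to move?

Winning position

Nim-sum: 6 ^ 1 = 7.
The nim-sum is 7 ≠ 0, so this is an N-position: the player to move can win.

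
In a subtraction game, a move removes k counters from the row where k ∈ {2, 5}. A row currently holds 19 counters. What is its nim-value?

Compute g(0), g(1), … for moves {2, 5}:
k:     0  1  2  3  4  5  6  7  8  9 10 11 12 13 14 15 16 17 18 19
g(k):  0  0  1  1  0  2  1  0  0  1  1  0  2  1  0  0  1  1  0  2
So g(19) = 2.

2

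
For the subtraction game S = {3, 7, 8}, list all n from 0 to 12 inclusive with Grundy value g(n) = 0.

0, 1, 2, 6, 11, 12

Grundy values for subtraction set {3, 7, 8}:
k:     0  1  2  3  4  5  6  7  8  9 10 11 12
g(k):  0  0  0  1  1  1  0  2  2  1  3  0  0
The P-positions (g = 0) in 0..12 are 0, 1, 2, 6, 11, 12.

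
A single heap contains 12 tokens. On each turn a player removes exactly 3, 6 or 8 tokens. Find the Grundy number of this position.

Grundy values for subtraction set {3, 6, 8}:
k:     0  1  2  3  4  5  6  7  8  9 10 11 12
g(k):  0  0  0  1  1  1  2  2  2  3  3  0  0
So g(12) = 0.

0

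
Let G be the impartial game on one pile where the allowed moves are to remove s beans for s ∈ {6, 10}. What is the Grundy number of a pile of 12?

2

Compute g(0), g(1), … for moves {6, 10}:
k:     0  1  2  3  4  5  6  7  8  9 10 11 12
g(k):  0  0  0  0  0  0  1  1  1  1  1  1  2
So g(12) = 2.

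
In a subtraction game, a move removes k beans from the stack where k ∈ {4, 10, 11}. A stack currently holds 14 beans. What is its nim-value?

3

Grundy values for subtraction set {4, 10, 11}:
k:     0  1  2  3  4  5  6  7  8  9 10 11 12 13 14
g(k):  0  0  0  0  1  1  1  1  0  0  2  2  1  1  3
So g(14) = 3.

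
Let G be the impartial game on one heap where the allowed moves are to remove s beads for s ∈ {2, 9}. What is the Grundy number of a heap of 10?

Compute g(0), g(1), … for moves {2, 9}:
k:     0  1  2  3  4  5  6  7  8  9 10
g(k):  0  0  1  1  0  0  1  1  0  2  1
So g(10) = 1.

1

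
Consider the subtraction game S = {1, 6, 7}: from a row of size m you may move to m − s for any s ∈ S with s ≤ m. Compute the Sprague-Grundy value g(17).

Grundy values for subtraction set {1, 6, 7}:
k:     0  1  2  3  4  5  6  7  8  9 10 11 12 13 14 15 16 17
g(k):  0  1  0  1  0  1  2  3  2  3  2  3  0  1  0  1  0  1
So g(17) = 1.

1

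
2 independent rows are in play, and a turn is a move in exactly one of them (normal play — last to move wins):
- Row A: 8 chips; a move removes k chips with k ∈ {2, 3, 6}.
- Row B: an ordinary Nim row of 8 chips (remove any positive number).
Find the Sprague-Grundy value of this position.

For row A, compute g(0), g(1), … with moves {2, 3, 6}:
k:     0  1  2  3  4  5  6  7  8
g(k):  0  0  1  1  2  0  3  1  2
So g(8) = 2.
Row B is a plain Nim row of size 8, so its Grundy value is 8.
The value of a disjunctive sum is the nim-sum of the parts.
Combined value = 2 XOR 8 = 10.

10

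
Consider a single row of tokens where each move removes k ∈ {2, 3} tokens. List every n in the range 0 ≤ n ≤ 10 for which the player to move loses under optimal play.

0, 1, 5, 6, 10

Build the Grundy sequence with g(k) = mex{g(k−s) : s ∈ {2, 3}, s ≤ k}:
k:     0  1  2  3  4  5  6  7  8  9 10
g(k):  0  0  1  1  2  0  0  1  1  2  0
The P-positions (g = 0) in 0..10 are 0, 1, 5, 6, 10.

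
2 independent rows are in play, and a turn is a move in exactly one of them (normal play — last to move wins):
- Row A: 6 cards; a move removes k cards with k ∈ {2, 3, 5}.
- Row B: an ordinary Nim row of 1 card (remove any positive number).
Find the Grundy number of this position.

Grundy values for row A (subtraction set {2, 3, 5}):
g(0) = mex{} = 0
g(1) = mex{} = 0
g(2) = mex{0} = 1
g(3) = mex{0} = 1
g(4) = mex{0,1} = 2
g(5) = mex{0,1} = 2
g(6) = mex{0,1,2} = 3
So g(6) = 3.
Row B is a plain Nim row of size 1, so its Grundy value is 1.
By the Sprague-Grundy theorem, the Grundy value of a sum of independent games is the XOR of the component values.
Combined value = 3 XOR 1 = 2.

2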